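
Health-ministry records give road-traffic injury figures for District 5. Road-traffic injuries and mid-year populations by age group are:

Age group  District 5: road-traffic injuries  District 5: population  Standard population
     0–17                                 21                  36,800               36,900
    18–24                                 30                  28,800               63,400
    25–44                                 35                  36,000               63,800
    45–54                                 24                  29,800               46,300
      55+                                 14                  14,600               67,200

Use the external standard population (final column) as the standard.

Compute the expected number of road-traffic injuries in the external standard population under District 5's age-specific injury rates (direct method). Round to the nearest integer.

Age-specific rates per 100,000 for District 5: 57.07, 104.17, 97.22, 80.54, 95.89.
Expected road-traffic injuries = Σ (standard pop × age-specific rate ÷ 100,000)
= 36,900×57.07/100,000 + 63,400×104.17/100,000 + 63,800×97.22/100,000 + 46,300×80.54/100,000 + 67,200×95.89/100,000
= 21.06 + 66.04 + 62.03 + 37.29 + 64.44 = 250.85.

251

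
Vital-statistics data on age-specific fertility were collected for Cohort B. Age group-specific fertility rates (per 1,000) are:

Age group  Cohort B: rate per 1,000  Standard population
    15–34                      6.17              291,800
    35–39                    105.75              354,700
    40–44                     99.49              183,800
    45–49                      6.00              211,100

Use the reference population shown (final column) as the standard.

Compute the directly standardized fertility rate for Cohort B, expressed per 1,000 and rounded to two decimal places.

Standard total = 1,041,400; weights = 0.2802, 0.3406, 0.1765, 0.2027.
Standardized rate: 0.2802×6.17 + 0.3406×105.75 + 0.1765×99.49 + 0.2027×6.00 = 56.5228 per 1,000.

56.52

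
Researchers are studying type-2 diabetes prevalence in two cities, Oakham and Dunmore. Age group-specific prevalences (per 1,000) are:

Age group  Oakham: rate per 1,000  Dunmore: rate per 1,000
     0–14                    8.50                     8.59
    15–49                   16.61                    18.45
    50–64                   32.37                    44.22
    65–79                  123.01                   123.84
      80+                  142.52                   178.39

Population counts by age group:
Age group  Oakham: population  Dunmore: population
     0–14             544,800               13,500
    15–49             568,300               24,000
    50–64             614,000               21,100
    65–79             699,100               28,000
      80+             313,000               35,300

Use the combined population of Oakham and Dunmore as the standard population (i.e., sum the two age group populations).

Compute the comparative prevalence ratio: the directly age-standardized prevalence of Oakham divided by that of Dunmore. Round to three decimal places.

Combined standard total = 2,861,100; weights = 0.1951, 0.2070, 0.2220, 0.2541, 0.1217.
Oakham: 0.1951×8.50 + 0.2070×16.61 + 0.2220×32.37 + 0.2541×123.01 + 0.1217×142.52 = 60.8934 per 1,000.
Dunmore: 0.1951×8.59 + 0.2070×18.45 + 0.2220×44.22 + 0.2541×123.84 + 0.1217×178.39 = 68.4999 per 1,000.
Ratio = 60.8934 ÷ 68.4999 = 0.88896.

0.889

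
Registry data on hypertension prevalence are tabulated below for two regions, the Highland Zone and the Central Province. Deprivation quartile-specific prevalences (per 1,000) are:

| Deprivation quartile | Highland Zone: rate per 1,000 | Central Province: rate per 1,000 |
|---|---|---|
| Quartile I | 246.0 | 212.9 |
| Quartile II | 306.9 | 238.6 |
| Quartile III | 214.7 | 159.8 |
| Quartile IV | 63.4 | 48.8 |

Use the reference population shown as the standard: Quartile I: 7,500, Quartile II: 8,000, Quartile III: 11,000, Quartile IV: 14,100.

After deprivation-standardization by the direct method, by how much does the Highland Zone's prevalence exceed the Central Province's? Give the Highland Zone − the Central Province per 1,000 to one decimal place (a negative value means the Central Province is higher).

Standard total = 40,600; weights = 0.1847, 0.1970, 0.2709, 0.3473.
The Highland Zone: 0.1847×246.0 + 0.1970×306.9 + 0.2709×214.7 + 0.3473×63.4 = 186.1044 per 1,000.
The Central Province: 0.1847×212.9 + 0.1970×238.6 + 0.2709×159.8 + 0.3473×48.8 = 146.5869 per 1,000.
Difference = 186.1044 − 146.5869 = 39.5175.

39.5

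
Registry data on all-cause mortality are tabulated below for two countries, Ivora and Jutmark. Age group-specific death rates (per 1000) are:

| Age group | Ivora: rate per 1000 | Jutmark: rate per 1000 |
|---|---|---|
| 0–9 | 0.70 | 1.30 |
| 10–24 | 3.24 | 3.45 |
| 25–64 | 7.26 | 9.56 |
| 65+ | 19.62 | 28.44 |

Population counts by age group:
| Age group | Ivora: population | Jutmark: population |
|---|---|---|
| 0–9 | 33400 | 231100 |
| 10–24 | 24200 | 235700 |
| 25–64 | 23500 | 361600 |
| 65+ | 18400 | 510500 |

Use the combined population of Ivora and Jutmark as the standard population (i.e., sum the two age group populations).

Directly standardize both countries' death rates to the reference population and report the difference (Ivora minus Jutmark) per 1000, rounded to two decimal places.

-4.01

Combined standard total = 1438400; weights = 0.1839, 0.1807, 0.2677, 0.3677.
Ivora: 0.1839×0.70 + 0.1807×3.24 + 0.2677×7.26 + 0.3677×19.62 = 9.8721 per 1000.
Jutmark: 0.1839×1.30 + 0.1807×3.45 + 0.2677×9.56 + 0.3677×28.44 = 13.8793 per 1000.
Difference = 9.8721 − 13.8793 = -4.0072.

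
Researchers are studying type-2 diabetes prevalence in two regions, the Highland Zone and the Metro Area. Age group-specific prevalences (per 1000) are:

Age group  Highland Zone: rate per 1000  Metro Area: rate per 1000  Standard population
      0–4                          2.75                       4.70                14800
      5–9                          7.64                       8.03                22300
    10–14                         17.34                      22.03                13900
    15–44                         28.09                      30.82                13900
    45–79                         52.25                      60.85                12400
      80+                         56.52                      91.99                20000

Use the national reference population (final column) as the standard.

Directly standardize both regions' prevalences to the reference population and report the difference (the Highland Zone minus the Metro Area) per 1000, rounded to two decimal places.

Standard total = 97300; weights = 0.1521, 0.2292, 0.1429, 0.1429, 0.1274, 0.2055.
The Highland Zone: 0.1521×2.75 + 0.2292×7.64 + 0.1429×17.34 + 0.1429×28.09 + 0.1274×52.25 + 0.2055×56.52 = 26.9358 per 1000.
The Metro Area: 0.1521×4.70 + 0.2292×8.03 + 0.1429×22.03 + 0.1429×30.82 + 0.1274×60.85 + 0.2055×91.99 = 36.7686 per 1000.
Difference = 26.9358 − 36.7686 = -9.8328.

-9.83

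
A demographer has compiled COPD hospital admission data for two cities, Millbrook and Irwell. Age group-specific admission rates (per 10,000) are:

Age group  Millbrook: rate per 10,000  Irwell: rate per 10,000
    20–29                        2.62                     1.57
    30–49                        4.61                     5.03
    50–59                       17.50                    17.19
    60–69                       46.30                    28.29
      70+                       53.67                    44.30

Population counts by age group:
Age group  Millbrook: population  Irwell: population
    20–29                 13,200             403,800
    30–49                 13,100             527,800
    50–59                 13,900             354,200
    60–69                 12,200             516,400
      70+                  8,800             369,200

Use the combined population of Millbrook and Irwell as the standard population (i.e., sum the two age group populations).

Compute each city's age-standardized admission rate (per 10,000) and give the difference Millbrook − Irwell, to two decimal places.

Combined standard total = 2,232,600; weights = 0.1868, 0.2423, 0.1649, 0.2368, 0.1693.
Millbrook: 0.1868×2.62 + 0.2423×4.61 + 0.1649×17.50 + 0.2368×46.30 + 0.1693×53.67 = 24.5406 per 10,000.
Irwell: 0.1868×1.57 + 0.2423×5.03 + 0.1649×17.19 + 0.2368×28.29 + 0.1693×44.30 = 18.5445 per 10,000.
Difference = 24.5406 − 18.5445 = 5.9960.

6.00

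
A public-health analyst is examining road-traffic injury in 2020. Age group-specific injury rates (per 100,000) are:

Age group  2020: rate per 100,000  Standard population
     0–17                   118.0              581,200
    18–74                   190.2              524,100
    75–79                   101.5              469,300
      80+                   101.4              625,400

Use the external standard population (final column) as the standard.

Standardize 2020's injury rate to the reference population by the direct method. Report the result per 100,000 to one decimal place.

Standard total = 2,200,000; weights = 0.2642, 0.2382, 0.2133, 0.2843.
Standardized rate: 0.2642×118.0 + 0.2382×190.2 + 0.2133×101.5 + 0.2843×101.4 = 126.9613 per 100,000.

127.0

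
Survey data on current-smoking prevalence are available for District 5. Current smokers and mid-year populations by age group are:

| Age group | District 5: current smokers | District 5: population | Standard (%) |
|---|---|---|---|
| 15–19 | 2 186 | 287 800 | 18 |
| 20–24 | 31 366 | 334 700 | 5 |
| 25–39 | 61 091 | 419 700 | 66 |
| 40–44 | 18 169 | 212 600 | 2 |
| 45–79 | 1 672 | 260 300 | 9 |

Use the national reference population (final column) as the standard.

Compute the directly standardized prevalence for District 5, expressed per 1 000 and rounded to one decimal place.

Age-specific rates per 1 000 for District 5: 7.596, 93.714, 145.559, 85.461, 6.423.
Standard weights: 0.18, 0.05, 0.66, 0.02, 0.09.
Standardized rate: 0.1800×7.596 + 0.0500×93.714 + 0.6600×145.559 + 0.0200×85.461 + 0.0900×6.423 = 104.4090 per 1 000.

104.4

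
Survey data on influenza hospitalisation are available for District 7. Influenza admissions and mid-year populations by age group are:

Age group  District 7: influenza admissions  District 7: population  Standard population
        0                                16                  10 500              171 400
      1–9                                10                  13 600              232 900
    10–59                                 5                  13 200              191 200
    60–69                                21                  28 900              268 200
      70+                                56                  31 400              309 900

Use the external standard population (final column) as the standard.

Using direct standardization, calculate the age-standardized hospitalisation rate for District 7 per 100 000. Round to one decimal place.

106.7

Age-specific rates per 100 000 for District 7: 152.38, 73.53, 37.88, 72.66, 178.34.
Standard total = 1 173 600; weights = 0.1460, 0.1984, 0.1629, 0.2285, 0.2641.
Standardized rate: 0.1460×152.38 + 0.1984×73.53 + 0.1629×37.88 + 0.2285×72.66 + 0.2641×178.34 = 106.7168 per 100 000.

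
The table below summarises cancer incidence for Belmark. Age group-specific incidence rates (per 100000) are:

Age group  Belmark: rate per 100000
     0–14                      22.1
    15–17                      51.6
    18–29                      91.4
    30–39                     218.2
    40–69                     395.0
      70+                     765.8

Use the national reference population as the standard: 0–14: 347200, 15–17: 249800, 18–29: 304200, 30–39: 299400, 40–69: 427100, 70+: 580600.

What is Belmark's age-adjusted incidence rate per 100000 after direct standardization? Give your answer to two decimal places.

329.22

Standard total = 2208300; weights = 0.1572, 0.1131, 0.1378, 0.1356, 0.1934, 0.2629.
Standardized rate: 0.1572×22.1 + 0.1131×51.6 + 0.1378×91.4 + 0.1356×218.2 + 0.1934×395.0 + 0.2629×765.8 = 329.2233 per 100000.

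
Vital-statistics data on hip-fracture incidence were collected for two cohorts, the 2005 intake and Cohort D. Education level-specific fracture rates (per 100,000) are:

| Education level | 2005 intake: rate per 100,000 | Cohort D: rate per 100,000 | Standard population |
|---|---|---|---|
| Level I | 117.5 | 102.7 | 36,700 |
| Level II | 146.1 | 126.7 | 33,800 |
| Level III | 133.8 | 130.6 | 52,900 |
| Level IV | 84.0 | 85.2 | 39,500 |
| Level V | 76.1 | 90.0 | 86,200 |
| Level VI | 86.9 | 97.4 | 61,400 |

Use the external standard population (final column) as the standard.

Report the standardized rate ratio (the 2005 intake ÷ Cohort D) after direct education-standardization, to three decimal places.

Standard total = 310,500; weights = 0.1182, 0.1089, 0.1704, 0.1272, 0.2776, 0.1977.
The 2005 intake: 0.1182×117.5 + 0.1089×146.1 + 0.1704×133.8 + 0.1272×84.0 + 0.2776×76.1 + 0.1977×86.9 = 101.5843 per 100,000.
Cohort D: 0.1182×102.7 + 0.1089×126.7 + 0.1704×130.6 + 0.1272×85.2 + 0.2776×90.0 + 0.1977×97.4 = 103.2659 per 100,000.
Ratio = 101.5843 ÷ 103.2659 = 0.98372.

0.984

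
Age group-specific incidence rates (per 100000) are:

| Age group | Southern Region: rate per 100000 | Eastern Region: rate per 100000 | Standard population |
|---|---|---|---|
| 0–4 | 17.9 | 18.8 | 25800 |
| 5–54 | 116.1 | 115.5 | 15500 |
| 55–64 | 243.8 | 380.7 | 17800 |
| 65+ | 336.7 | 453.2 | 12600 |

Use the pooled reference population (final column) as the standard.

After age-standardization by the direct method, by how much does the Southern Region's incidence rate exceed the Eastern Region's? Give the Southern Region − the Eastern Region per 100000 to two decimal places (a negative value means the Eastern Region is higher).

-54.65

Standard total = 71700; weights = 0.3598, 0.2162, 0.2483, 0.1757.
The Southern Region: 0.3598×17.9 + 0.2162×116.1 + 0.2483×243.8 + 0.1757×336.7 = 151.2333 per 100000.
The Eastern Region: 0.3598×18.8 + 0.2162×115.5 + 0.2483×380.7 + 0.1757×453.2 = 205.8866 per 100000.
Difference = 151.2333 − 205.8866 = -54.6533.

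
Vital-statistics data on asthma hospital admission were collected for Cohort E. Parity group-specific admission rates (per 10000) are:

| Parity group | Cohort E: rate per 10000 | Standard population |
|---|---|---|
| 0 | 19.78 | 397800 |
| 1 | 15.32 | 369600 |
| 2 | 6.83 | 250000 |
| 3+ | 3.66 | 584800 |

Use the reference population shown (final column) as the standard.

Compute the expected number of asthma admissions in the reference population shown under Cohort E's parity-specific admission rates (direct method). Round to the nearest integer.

1738

Expected asthma admissions = Σ (standard pop × parity-specific rate ÷ 10000)
= 397800×19.78/10000 + 369600×15.32/10000 + 250000×6.83/10000 + 584800×3.66/10000
= 786.85 + 566.23 + 170.75 + 214.04 = 1737.86.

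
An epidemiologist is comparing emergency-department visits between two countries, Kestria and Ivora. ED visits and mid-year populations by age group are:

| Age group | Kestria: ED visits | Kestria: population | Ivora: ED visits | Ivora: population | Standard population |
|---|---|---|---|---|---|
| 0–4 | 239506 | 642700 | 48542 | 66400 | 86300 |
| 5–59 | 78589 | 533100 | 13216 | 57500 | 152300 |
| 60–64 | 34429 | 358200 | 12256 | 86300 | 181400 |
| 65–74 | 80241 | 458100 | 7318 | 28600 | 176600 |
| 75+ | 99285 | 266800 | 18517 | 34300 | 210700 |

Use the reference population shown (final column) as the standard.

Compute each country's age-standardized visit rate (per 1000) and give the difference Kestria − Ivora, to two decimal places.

Age-specific rates per 1000 for Kestria: 372.656, 147.419, 96.117, 175.160, 372.133.
For Ivora: 731.054, 229.843, 142.016, 255.874, 539.854.
Standard total = 807300; weights = 0.1069, 0.1887, 0.2247, 0.2188, 0.2610.
Kestria: 0.1069×372.656 + 0.1887×147.419 + 0.2247×96.117 + 0.2188×175.160 + 0.2610×372.133 = 224.6864 per 1000.
Ivora: 0.1069×731.054 + 0.1887×229.843 + 0.2247×142.016 + 0.2188×255.874 + 0.2610×539.854 = 350.2930 per 1000.
Difference = 224.6864 − 350.2930 = -125.6066.

-125.61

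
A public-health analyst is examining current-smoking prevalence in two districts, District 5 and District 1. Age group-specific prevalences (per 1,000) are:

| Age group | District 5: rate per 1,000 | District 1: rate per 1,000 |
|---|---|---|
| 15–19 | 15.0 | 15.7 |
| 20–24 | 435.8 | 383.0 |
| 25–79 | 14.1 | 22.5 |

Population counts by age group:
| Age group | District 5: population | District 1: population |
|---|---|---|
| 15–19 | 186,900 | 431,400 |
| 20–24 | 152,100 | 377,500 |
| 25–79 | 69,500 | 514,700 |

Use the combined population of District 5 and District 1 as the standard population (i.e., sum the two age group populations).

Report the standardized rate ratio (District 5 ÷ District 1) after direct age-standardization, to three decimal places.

Combined standard total = 1,732,100; weights = 0.3570, 0.3058, 0.3373.
District 5: 0.3570×15.0 + 0.3058×435.8 + 0.3373×14.1 = 143.3586 per 1,000.
District 1: 0.3570×15.7 + 0.3058×383.0 + 0.3373×22.5 = 130.2977 per 1,000.
Ratio = 143.3586 ÷ 130.2977 = 1.10024.

1.100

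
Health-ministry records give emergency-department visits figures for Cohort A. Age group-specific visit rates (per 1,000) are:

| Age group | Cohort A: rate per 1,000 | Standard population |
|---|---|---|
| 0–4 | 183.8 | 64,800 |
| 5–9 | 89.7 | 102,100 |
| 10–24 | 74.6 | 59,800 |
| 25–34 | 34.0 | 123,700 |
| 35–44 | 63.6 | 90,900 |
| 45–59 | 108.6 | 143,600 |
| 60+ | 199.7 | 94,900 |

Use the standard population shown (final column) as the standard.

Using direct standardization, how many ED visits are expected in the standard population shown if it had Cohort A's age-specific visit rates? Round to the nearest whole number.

70063

Expected ED visits = Σ (standard pop × age-specific rate ÷ 1,000)
= 64,800×183.8/1,000 + 102,100×89.7/1,000 + 59,800×74.6/1,000 + 123,700×34.0/1,000 + 90,900×63.6/1,000 + 143,600×108.6/1,000 + 94,900×199.7/1,000
= 11910.24 + 9158.37 + 4461.08 + 4205.80 + 5781.24 + 15594.96 + 18951.53 = 70063.22.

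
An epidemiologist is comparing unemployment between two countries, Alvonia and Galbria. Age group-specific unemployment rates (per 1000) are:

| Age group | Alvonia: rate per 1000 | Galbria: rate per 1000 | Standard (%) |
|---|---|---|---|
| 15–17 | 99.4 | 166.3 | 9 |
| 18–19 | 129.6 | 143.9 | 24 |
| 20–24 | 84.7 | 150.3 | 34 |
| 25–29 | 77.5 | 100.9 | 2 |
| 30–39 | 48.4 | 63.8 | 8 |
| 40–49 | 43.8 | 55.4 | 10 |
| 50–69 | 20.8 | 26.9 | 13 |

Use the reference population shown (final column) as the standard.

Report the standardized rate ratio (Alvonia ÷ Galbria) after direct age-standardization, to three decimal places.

Standard weights: 0.09, 0.24, 0.34, 0.02, 0.08, 0.10, 0.13.
Alvonia: 0.0900×99.4 + 0.2400×129.6 + 0.3400×84.7 + 0.0200×77.5 + 0.0800×48.4 + 0.1000×43.8 + 0.1300×20.8 = 81.3540 per 1000.
Galbria: 0.0900×166.3 + 0.2400×143.9 + 0.3400×150.3 + 0.0200×100.9 + 0.0800×63.8 + 0.1000×55.4 + 0.1300×26.9 = 116.7640 per 1000.
Ratio = 81.3540 ÷ 116.7640 = 0.69674.

0.697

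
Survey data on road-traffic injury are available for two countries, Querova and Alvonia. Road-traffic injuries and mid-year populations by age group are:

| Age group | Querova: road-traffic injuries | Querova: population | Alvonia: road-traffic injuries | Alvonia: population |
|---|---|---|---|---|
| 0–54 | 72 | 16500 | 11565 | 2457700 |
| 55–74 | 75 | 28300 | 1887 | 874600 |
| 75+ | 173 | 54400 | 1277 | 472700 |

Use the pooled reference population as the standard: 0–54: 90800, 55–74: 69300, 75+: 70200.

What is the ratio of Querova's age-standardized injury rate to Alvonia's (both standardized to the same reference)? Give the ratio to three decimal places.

1.048

Age-specific rates per 100000 for Querova: 436.36, 265.02, 318.01.
For Alvonia: 470.56, 215.76, 270.15.
Standard total = 230300; weights = 0.3943, 0.3009, 0.3048.
Querova: 0.3943×436.36 + 0.3009×265.02 + 0.3048×318.01 = 348.7285 per 100000.
Alvonia: 0.3943×470.56 + 0.3009×215.76 + 0.3048×270.15 = 332.7983 per 100000.
Ratio = 348.7285 ÷ 332.7983 = 1.04787.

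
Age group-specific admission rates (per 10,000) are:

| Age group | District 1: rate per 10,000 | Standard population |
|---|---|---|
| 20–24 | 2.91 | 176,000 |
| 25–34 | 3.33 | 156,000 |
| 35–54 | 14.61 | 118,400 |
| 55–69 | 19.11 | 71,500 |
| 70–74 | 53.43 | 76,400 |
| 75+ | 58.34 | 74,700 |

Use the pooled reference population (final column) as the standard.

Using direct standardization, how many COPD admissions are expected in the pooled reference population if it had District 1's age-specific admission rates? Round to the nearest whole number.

Expected COPD admissions = Σ (standard pop × age-specific rate ÷ 10,000)
= 176,000×2.91/10,000 + 156,000×3.33/10,000 + 118,400×14.61/10,000 + 71,500×19.11/10,000 + 76,400×53.43/10,000 + 74,700×58.34/10,000
= 51.22 + 51.95 + 172.98 + 136.64 + 408.21 + 435.80 = 1256.79.

1257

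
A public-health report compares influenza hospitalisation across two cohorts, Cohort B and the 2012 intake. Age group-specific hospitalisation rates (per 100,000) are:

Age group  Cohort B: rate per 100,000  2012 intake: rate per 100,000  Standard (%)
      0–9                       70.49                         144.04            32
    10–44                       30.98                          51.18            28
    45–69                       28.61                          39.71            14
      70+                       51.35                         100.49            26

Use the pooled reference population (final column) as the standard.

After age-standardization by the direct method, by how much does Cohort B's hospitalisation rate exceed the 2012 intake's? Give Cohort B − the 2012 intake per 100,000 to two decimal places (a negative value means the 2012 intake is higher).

Standard weights: 0.32, 0.28, 0.14, 0.26.
Cohort B: 0.3200×70.49 + 0.2800×30.98 + 0.1400×28.61 + 0.2600×51.35 = 48.5876 per 100,000.
The 2012 intake: 0.3200×144.04 + 0.2800×51.18 + 0.1400×39.71 + 0.2600×100.49 = 92.1100 per 100,000.
Difference = 48.5876 − 92.1100 = -43.5224.

-43.52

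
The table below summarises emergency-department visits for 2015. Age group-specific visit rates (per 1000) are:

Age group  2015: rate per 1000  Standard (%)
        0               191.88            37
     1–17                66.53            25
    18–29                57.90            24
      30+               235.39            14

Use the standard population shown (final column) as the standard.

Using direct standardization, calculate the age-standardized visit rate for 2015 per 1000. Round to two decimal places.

Standard weights: 0.37, 0.25, 0.24, 0.14.
Standardized rate: 0.3700×191.88 + 0.2500×66.53 + 0.2400×57.90 + 0.1400×235.39 = 134.4787 per 1000.

134.48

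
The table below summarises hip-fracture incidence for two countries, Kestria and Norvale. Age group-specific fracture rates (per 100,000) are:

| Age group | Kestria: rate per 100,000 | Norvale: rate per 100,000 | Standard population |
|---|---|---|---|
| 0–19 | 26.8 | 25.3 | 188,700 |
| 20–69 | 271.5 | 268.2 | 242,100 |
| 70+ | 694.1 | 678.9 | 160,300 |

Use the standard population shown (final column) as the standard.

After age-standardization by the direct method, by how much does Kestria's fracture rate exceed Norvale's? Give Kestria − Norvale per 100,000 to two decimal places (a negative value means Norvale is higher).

5.95

Standard total = 591,100; weights = 0.3192, 0.4096, 0.2712.
Kestria: 0.3192×26.8 + 0.4096×271.5 + 0.2712×694.1 = 307.9877 per 100,000.
Norvale: 0.3192×25.3 + 0.4096×268.2 + 0.2712×678.9 = 302.0352 per 100,000.
Difference = 307.9877 − 302.0352 = 5.9525.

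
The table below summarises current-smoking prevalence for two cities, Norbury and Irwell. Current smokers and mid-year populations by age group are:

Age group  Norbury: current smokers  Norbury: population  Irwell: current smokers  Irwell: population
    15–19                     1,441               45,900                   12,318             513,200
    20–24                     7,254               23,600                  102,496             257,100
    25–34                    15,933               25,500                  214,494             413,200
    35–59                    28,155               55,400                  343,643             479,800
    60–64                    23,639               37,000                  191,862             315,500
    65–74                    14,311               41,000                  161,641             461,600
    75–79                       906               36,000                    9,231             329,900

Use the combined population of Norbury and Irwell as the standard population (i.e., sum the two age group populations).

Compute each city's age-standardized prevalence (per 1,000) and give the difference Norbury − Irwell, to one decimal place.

-25.4

Age-specific rates per 1,000 for Norbury: 31.394, 307.373, 624.824, 508.213, 638.892, 349.049, 25.167.
For Irwell: 24.002, 398.662, 519.105, 716.221, 608.120, 350.175, 27.981.
Combined standard total = 3,034,700; weights = 0.1842, 0.0925, 0.1446, 0.1764, 0.1162, 0.1656, 0.1206.
Norbury: 0.1842×31.394 + 0.0925×307.373 + 0.1446×624.824 + 0.1764×508.213 + 0.1162×638.892 + 0.1656×349.049 + 0.1206×25.167 = 349.2232 per 1,000.
Irwell: 0.1842×24.002 + 0.0925×398.662 + 0.1446×519.105 + 0.1764×716.221 + 0.1162×608.120 + 0.1656×350.175 + 0.1206×27.981 = 374.6584 per 1,000.
Difference = 349.2232 − 374.6584 = -25.4352.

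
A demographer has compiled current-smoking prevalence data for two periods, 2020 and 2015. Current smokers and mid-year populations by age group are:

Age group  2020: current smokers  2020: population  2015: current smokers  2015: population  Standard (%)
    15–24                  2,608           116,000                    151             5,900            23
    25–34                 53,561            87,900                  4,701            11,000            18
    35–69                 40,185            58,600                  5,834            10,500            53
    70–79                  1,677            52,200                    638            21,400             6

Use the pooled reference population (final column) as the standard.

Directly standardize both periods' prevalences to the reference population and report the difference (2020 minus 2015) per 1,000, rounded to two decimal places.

Age-specific rates per 1,000 for 2020: 22.483, 609.340, 685.751, 32.126.
For 2015: 25.593, 427.364, 555.619, 29.813.
Standard weights: 0.23, 0.18, 0.53, 0.06.
2020: 0.2300×22.483 + 0.1800×609.340 + 0.5300×685.751 + 0.0600×32.126 = 480.2278 per 1,000.
2015: 0.2300×25.593 + 0.1800×427.364 + 0.5300×555.619 + 0.0600×29.813 = 379.0788 per 1,000.
Difference = 480.2278 − 379.0788 = 101.1490.

101.15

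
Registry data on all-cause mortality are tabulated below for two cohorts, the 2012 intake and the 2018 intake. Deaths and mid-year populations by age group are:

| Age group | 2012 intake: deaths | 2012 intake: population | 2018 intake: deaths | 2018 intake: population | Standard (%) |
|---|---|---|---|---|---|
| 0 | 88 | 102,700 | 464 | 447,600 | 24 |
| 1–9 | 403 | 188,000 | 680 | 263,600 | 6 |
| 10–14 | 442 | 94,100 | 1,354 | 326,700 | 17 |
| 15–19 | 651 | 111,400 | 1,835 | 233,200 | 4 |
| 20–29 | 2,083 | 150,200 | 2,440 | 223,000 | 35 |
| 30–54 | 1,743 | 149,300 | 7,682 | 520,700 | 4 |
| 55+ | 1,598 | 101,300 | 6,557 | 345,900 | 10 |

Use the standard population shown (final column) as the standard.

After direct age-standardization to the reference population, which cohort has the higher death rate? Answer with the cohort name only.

2012 intake

Age-specific rates per 100,000 for the 2012 intake: 85.69, 214.36, 469.71, 584.38, 1386.82, 1167.45, 1577.49.
For the 2018 intake: 103.66, 257.97, 414.45, 786.88, 1094.17, 1475.32, 1895.63.
Standard weights: 0.24, 0.06, 0.17, 0.04, 0.35, 0.04, 0.10.
The 2012 intake: 0.2400×85.69 + 0.0600×214.36 + 0.1700×469.71 + 0.0400×584.38 + 0.3500×1386.82 + 0.0400×1167.45 + 0.1000×1577.49 = 826.4862 per 100,000.
The 2018 intake: 0.2400×103.66 + 0.0600×257.97 + 0.1700×414.45 + 0.0400×786.88 + 0.3500×1094.17 + 0.0400×1475.32 + 0.1000×1895.63 = 773.8245 per 100,000.
The crude rates (781.27 vs 890.07) would put the 2018 intake higher, but that reflects its age composition; once standardized to a common age structure, the 2012 intake has the higher underlying rate.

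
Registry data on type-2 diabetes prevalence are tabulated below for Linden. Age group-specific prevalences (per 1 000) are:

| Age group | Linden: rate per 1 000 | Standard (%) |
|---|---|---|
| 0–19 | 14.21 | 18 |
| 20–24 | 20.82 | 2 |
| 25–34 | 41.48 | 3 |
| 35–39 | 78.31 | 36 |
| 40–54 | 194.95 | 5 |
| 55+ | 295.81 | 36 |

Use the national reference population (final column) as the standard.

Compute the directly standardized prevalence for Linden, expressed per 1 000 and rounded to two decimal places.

148.65

Standard weights: 0.18, 0.02, 0.03, 0.36, 0.05, 0.36.
Standardized rate: 0.1800×14.21 + 0.0200×20.82 + 0.0300×41.48 + 0.3600×78.31 + 0.0500×194.95 + 0.3600×295.81 = 148.6493 per 1 000.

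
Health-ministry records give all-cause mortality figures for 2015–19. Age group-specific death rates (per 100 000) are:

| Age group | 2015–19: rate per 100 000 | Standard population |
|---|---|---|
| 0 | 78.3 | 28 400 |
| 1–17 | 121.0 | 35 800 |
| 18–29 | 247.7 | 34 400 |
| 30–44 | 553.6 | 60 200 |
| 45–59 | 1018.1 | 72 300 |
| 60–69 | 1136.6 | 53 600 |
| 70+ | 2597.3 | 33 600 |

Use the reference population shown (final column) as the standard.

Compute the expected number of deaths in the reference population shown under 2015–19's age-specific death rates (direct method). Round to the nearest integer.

Expected deaths = Σ (standard pop × age-specific rate ÷ 100 000)
= 28 400×78.3/100 000 + 35 800×121.0/100 000 + 34 400×247.7/100 000 + 60 200×553.6/100 000 + 72 300×1018.1/100 000 + 53 600×1136.6/100 000 + 33 600×2597.3/100 000
= 22.24 + 43.32 + 85.21 + 333.27 + 736.09 + 609.22 + 872.69 = 2702.03.

2702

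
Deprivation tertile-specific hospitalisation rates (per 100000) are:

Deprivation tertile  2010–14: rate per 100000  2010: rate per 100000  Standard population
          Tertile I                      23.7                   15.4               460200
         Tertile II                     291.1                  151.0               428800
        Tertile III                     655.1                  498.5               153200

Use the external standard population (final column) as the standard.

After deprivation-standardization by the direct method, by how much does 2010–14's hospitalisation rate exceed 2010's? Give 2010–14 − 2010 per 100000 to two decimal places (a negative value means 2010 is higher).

84.33

Standard total = 1042200; weights = 0.4416, 0.4114, 0.1470.
2010–14: 0.4416×23.7 + 0.4114×291.1 + 0.1470×655.1 = 226.5321 per 100000.
2010: 0.4416×15.4 + 0.4114×151.0 + 0.1470×498.5 = 142.2050 per 100000.
Difference = 226.5321 − 142.2050 = 84.3271.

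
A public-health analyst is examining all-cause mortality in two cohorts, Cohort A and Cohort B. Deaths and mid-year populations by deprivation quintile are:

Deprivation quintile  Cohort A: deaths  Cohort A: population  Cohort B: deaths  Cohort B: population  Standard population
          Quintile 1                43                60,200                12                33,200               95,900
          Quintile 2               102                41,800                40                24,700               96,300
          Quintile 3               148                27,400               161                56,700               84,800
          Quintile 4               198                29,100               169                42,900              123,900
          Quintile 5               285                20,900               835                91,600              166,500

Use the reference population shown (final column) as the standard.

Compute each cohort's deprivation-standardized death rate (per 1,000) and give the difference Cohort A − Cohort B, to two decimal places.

2.53

Deprivation-specific rates per 1,000 for Cohort A: 0.714, 2.440, 5.401, 6.804, 13.636.
For Cohort B: 0.361, 1.619, 2.840, 3.939, 9.116.
Standard total = 567,400; weights = 0.1690, 0.1697, 0.1495, 0.2184, 0.2934.
Cohort A: 0.1690×0.714 + 0.1697×2.440 + 0.1495×5.401 + 0.2184×6.804 + 0.2934×13.636 = 6.8294 per 1,000.
Cohort B: 0.1690×0.361 + 0.1697×1.619 + 0.1495×2.840 + 0.2184×3.939 + 0.2934×9.116 = 4.2955 per 1,000.
Difference = 6.8294 − 4.2955 = 2.5339.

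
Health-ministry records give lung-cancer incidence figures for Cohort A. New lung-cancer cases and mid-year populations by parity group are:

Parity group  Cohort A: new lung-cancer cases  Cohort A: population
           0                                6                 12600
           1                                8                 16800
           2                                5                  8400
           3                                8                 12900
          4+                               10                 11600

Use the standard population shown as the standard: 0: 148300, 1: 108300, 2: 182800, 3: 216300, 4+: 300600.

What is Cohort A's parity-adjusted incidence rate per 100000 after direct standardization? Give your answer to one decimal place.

65.3

Parity-specific rates per 100000 for Cohort A: 47.62, 47.62, 59.52, 62.02, 86.21.
Standard total = 956300; weights = 0.1551, 0.1132, 0.1912, 0.2262, 0.3143.
Standardized rate: 0.1551×47.62 + 0.1132×47.62 + 0.1912×59.52 + 0.2262×62.02 + 0.3143×86.21 = 65.2805 per 100000.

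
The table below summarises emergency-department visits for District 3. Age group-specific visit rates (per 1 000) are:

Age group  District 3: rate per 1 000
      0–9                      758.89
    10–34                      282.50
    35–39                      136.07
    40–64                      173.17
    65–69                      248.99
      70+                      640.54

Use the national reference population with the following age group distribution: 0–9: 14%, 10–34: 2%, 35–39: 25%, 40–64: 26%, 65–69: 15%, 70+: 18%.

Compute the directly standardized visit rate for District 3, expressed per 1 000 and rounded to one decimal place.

343.6

Standard weights: 0.14, 0.02, 0.25, 0.26, 0.15, 0.18.
Standardized rate: 0.1400×758.89 + 0.0200×282.50 + 0.2500×136.07 + 0.2600×173.17 + 0.1500×248.99 + 0.1800×640.54 = 343.5820 per 1 000.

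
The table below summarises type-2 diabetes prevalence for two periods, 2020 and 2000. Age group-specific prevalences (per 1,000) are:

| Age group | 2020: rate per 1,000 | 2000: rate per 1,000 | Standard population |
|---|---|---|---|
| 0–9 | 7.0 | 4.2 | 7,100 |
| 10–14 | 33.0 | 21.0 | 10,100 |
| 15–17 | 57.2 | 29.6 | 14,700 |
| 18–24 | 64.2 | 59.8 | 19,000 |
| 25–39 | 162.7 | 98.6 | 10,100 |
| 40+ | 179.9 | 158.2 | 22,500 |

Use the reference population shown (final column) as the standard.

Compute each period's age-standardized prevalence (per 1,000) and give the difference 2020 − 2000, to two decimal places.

Standard total = 83,500; weights = 0.0850, 0.1210, 0.1760, 0.2275, 0.1210, 0.2695.
2020: 0.0850×7.0 + 0.1210×33.0 + 0.1760×57.2 + 0.2275×64.2 + 0.1210×162.7 + 0.2695×179.9 = 97.4211 per 1,000.
2000: 0.0850×4.2 + 0.1210×21.0 + 0.1760×29.6 + 0.2275×59.8 + 0.1210×98.6 + 0.2695×158.2 = 76.2707 per 1,000.
Difference = 97.4211 − 76.2707 = 21.1504.

21.15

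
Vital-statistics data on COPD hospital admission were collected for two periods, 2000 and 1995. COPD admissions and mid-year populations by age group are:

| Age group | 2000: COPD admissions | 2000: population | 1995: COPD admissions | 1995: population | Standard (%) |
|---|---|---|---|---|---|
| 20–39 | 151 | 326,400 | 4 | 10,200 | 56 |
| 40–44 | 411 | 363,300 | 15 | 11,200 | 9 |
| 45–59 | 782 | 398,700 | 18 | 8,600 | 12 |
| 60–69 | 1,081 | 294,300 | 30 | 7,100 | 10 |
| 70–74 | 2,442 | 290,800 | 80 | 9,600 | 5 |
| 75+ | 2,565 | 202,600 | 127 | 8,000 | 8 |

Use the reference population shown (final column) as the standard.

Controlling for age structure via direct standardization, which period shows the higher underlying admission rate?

1995

Age-specific rates per 10,000 for 2000: 4.63, 11.31, 19.61, 36.73, 83.98, 126.60.
For 1995: 3.92, 13.39, 20.93, 42.25, 83.33, 158.75.
Standard weights: 0.56, 0.09, 0.12, 0.10, 0.05, 0.08.
2000: 0.5600×4.63 + 0.0900×11.31 + 0.1200×19.61 + 0.1000×36.73 + 0.0500×83.98 + 0.0800×126.60 = 23.9627 per 10,000.
1995: 0.5600×3.92 + 0.0900×13.39 + 0.1200×20.93 + 0.1000×42.25 + 0.0500×83.33 + 0.0800×158.75 = 27.0051 per 10,000.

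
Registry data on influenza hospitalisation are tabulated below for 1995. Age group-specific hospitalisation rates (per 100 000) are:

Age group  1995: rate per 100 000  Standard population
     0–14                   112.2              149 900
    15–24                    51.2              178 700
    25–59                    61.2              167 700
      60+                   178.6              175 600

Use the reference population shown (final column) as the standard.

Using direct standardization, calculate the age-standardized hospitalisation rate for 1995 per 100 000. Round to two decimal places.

100.60

Standard total = 671 900; weights = 0.2231, 0.2660, 0.2496, 0.2613.
Standardized rate: 0.2231×112.2 + 0.2660×51.2 + 0.2496×61.2 + 0.2613×178.6 = 100.6007 per 100 000.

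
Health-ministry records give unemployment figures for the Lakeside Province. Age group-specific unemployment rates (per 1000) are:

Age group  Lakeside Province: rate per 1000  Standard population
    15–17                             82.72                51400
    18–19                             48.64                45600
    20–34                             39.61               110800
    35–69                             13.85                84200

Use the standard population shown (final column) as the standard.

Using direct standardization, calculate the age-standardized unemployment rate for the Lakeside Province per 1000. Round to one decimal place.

Standard total = 292000; weights = 0.1760, 0.1562, 0.3795, 0.2884.
Standardized rate: 0.1760×82.72 + 0.1562×48.64 + 0.3795×39.61 + 0.2884×13.85 = 41.1807 per 1000.

41.2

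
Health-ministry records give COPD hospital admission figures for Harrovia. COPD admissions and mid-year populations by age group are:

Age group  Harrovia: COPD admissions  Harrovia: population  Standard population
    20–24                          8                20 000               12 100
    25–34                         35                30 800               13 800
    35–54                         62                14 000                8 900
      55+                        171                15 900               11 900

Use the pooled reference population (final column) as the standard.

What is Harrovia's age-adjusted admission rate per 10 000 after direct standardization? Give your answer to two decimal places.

Age-specific rates per 10 000 for Harrovia: 4.00, 11.36, 44.29, 107.55.
Standard total = 46 700; weights = 0.2591, 0.2955, 0.1906, 0.2548.
Standardized rate: 0.2591×4.00 + 0.2955×11.36 + 0.1906×44.29 + 0.2548×107.55 = 40.2392 per 10 000.

40.24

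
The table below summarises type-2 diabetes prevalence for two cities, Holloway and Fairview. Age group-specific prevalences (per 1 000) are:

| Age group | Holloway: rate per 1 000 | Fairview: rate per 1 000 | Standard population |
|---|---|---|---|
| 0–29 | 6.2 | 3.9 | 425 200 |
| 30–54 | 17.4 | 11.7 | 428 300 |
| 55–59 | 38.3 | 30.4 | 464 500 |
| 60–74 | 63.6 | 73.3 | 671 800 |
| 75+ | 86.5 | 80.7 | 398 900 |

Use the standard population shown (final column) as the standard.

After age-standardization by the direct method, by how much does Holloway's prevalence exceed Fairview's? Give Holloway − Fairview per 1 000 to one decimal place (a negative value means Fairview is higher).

1.2

Standard total = 2 388 700; weights = 0.1780, 0.1793, 0.1945, 0.2812, 0.1670.
Holloway: 0.1780×6.2 + 0.1793×17.4 + 0.1945×38.3 + 0.2812×63.6 + 0.1670×86.5 = 44.0032 per 1 000.
Fairview: 0.1780×3.9 + 0.1793×11.7 + 0.1945×30.4 + 0.2812×73.3 + 0.1670×80.7 = 42.7950 per 1 000.
Difference = 44.0032 − 42.7950 = 1.2082.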